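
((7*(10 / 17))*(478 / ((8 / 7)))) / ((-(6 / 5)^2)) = -1463875 / 1224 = -1195.98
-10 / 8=-5 / 4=-1.25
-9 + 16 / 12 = -23 / 3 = -7.67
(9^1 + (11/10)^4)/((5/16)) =104641/3125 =33.49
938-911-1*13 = 14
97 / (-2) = -97 / 2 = -48.50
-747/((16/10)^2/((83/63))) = -172225/448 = -384.43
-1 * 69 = -69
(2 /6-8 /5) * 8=-152 /15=-10.13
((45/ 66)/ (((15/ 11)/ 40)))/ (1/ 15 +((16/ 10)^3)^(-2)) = 78643200/ 496519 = 158.39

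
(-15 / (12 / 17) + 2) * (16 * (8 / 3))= -2464 / 3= -821.33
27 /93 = 9 /31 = 0.29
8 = 8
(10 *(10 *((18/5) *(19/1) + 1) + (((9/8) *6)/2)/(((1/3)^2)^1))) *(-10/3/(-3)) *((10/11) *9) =724375/11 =65852.27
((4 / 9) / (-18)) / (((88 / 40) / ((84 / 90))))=-0.01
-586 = -586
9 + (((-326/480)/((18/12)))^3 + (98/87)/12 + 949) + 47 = 1359790536337/1353024000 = 1005.00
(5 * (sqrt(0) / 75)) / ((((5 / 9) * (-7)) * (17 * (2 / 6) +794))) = 0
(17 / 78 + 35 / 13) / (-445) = -227 / 34710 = -0.01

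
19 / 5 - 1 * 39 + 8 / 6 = -33.87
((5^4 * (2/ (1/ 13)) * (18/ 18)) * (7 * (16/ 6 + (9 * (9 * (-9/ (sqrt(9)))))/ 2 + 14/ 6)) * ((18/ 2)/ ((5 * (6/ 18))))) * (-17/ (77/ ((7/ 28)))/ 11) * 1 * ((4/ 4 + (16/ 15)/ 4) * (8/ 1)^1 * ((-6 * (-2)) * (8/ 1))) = 42265454400/ 121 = 349301276.03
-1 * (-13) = 13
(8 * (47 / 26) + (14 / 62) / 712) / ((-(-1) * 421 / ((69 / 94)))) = 286324263 / 11355205264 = 0.03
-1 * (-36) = 36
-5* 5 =-25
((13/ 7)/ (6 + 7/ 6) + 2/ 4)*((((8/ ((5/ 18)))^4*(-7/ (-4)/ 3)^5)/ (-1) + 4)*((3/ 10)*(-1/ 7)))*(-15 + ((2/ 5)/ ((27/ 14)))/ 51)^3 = -3651615864489125790308089/ 716316799053515625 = -5097766.62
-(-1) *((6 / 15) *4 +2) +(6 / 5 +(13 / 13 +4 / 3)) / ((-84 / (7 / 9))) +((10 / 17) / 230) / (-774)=3.57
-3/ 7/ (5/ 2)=-6/ 35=-0.17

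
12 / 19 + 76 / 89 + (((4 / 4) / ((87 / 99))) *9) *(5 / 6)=982741 / 98078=10.02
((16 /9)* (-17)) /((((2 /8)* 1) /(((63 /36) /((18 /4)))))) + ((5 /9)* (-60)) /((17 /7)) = -83636 /1377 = -60.74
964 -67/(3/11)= 2155/3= 718.33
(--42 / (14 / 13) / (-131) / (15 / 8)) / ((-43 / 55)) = 1144 / 5633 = 0.20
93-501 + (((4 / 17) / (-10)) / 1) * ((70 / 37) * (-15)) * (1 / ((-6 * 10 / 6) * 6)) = -256639 / 629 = -408.01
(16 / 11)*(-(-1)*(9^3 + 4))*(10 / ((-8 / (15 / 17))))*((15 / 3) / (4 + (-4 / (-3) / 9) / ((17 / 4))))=-1457.22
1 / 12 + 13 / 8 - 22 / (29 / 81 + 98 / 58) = -521531 / 57720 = -9.04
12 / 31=0.39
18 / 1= 18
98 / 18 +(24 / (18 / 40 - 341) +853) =52617466 / 61299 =858.37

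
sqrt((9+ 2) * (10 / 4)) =sqrt(110) / 2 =5.24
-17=-17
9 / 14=0.64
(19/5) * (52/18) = 494/45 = 10.98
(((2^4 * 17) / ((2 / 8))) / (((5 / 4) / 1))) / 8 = 544 / 5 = 108.80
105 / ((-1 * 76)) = -105 / 76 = -1.38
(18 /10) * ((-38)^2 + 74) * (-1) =-13662 /5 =-2732.40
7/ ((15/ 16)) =112/ 15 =7.47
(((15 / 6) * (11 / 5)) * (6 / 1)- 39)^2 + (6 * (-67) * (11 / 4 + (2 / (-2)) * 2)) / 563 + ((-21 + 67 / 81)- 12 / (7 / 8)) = 1007047 / 638442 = 1.58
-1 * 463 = -463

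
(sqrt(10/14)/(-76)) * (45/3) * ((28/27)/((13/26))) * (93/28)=-155 * sqrt(35)/798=-1.15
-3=-3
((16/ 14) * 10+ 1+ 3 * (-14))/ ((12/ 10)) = -345/ 14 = -24.64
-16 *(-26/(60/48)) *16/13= 2048/5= 409.60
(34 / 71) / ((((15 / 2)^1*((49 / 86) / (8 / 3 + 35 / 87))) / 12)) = 2081888 / 504455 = 4.13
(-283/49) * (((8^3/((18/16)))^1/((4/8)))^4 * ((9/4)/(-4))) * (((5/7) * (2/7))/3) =796574184091156480/5250987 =151699896436.83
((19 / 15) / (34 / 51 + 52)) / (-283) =-19 / 223570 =-0.00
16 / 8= 2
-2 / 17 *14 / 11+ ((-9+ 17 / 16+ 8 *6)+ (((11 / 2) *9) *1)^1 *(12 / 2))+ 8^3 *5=8667563 / 2992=2896.91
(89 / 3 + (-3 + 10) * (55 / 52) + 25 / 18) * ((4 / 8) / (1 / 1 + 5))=17999 / 5616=3.20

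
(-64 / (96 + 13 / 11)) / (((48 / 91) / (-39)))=52052 / 1069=48.69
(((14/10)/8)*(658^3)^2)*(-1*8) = -568137429100201408/5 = -113627485820040281.60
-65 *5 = -325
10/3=3.33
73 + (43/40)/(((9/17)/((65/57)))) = 309095/4104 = 75.32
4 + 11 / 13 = 63 / 13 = 4.85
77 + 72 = 149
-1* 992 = -992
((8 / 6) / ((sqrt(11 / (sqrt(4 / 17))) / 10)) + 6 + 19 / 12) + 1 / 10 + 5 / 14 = 40 * 17^(3 / 4) * sqrt(22) / 561 + 3377 / 420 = 10.84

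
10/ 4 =5/ 2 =2.50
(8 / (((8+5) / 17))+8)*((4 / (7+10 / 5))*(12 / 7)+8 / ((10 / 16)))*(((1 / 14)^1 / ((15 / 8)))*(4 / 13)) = 364544 / 124215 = 2.93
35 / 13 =2.69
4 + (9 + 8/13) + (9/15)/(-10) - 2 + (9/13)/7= 4079/350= 11.65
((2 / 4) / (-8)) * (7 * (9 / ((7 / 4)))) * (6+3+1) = -45 / 2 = -22.50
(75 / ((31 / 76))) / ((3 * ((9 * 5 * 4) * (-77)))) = -95 / 21483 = -0.00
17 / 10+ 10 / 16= 2.32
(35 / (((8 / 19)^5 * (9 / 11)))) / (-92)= -35.14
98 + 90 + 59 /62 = 11715 /62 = 188.95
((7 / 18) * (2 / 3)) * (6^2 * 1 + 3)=91 / 9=10.11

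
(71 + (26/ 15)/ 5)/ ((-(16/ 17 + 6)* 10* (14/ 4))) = -90967/ 309750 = -0.29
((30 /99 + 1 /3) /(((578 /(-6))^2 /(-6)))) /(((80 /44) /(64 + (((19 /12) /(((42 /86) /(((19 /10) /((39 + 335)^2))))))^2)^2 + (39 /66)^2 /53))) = -52369150418406921235809047690908373573 /3615636247799629490395034715271987200000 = -0.01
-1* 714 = -714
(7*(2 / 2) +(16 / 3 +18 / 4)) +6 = 137 / 6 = 22.83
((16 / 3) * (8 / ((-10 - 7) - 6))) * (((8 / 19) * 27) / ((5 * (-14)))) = 4608 / 15295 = 0.30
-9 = -9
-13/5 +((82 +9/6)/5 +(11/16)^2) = 18653/1280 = 14.57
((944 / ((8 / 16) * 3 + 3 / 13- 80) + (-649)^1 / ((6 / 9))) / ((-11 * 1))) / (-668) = -4011233 / 29906360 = -0.13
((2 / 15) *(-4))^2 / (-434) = -32 / 48825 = -0.00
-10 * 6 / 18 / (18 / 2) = -10 / 27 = -0.37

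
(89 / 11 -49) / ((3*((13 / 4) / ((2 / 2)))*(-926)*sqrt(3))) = 100*sqrt(3) / 66209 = 0.00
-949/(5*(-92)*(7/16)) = 3796/805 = 4.72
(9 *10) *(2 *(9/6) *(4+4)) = 2160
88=88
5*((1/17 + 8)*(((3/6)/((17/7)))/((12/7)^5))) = 80589565/143824896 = 0.56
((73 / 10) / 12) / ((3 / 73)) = 5329 / 360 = 14.80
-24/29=-0.83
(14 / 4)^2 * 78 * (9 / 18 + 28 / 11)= 128037 / 44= 2909.93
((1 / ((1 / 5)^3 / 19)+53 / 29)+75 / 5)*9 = 624267 / 29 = 21526.45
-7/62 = -0.11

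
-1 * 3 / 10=-3 / 10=-0.30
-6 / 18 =-1 / 3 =-0.33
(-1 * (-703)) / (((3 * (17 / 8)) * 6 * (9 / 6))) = 5624 / 459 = 12.25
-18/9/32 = -1/16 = -0.06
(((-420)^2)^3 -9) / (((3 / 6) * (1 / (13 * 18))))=2568866856191995788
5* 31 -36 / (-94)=7303 / 47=155.38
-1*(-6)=6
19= 19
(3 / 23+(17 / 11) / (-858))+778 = 168911495 / 217074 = 778.13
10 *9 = 90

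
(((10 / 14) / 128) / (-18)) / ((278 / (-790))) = 0.00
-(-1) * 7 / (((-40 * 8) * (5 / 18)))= -0.08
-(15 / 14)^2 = -225 / 196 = -1.15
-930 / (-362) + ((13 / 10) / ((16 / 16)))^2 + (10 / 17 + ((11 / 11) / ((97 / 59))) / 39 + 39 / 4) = 4252457926 / 291007275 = 14.61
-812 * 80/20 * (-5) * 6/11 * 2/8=24360/11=2214.55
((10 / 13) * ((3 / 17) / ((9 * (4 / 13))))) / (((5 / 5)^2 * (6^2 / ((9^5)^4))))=2251419529454986815 / 136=16554555363639608.93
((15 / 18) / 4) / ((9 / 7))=35 / 216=0.16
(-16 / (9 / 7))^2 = 12544 / 81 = 154.86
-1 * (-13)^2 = -169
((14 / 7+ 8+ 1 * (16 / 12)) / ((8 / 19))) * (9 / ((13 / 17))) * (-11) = -181203 / 52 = -3484.67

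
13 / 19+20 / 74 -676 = -474557 / 703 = -675.05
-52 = -52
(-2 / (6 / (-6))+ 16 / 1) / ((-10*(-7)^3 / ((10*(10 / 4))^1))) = 45 / 343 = 0.13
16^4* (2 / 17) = 131072 / 17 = 7710.12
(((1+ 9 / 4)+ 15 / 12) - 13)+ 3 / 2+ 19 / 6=-3.83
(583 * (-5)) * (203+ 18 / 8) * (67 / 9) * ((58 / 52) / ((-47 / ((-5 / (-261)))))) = 801727025 / 395928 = 2024.93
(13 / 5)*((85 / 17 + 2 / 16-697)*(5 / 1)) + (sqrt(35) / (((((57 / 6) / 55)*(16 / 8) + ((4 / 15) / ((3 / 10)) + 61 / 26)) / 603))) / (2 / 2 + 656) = -71955 / 8 + 862290*sqrt(35) / 3363913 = -8992.86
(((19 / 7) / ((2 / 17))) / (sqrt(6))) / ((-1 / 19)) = -6137 * sqrt(6) / 84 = -178.96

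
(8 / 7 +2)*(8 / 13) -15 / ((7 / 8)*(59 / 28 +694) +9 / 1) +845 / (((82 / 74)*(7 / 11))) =29523588863 / 24598483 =1200.22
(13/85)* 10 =26/17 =1.53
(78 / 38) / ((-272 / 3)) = -117 / 5168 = -0.02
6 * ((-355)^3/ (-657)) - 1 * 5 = 89476655/ 219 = 408569.20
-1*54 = -54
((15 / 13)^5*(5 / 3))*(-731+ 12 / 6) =-922640625 / 371293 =-2484.94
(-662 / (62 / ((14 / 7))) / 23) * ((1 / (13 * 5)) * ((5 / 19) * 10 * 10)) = -66200 / 176111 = -0.38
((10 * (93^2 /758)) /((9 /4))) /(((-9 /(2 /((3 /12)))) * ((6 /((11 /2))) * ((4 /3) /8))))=-247.93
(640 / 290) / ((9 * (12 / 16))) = 256 / 783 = 0.33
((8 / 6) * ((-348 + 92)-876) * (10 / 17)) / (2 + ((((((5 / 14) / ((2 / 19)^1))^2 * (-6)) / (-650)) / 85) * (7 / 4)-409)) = 1318553600 / 604440591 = 2.18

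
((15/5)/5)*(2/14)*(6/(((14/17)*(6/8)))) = 204/245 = 0.83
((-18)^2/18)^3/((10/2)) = 5832/5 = 1166.40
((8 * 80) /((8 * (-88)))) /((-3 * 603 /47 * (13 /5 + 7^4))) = 1175 /119573091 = 0.00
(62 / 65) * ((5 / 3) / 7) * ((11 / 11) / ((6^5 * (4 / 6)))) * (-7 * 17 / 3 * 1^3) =-527 / 303264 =-0.00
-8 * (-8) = 64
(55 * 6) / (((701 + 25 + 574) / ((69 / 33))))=69 / 130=0.53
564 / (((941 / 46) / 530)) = 13750320 / 941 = 14612.45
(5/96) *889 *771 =1142365/32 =35698.91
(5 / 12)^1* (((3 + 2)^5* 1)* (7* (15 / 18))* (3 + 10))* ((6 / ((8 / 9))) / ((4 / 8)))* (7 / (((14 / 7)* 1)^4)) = 149296875 / 256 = 583190.92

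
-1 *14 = -14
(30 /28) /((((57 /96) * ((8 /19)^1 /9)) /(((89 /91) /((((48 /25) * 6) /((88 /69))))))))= 122375 /29302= 4.18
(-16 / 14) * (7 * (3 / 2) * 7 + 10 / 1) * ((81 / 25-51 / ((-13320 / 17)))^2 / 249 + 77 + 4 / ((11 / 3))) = -17614034421405973 / 2362305330000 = -7456.29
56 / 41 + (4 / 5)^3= 9624 / 5125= 1.88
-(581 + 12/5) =-2917/5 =-583.40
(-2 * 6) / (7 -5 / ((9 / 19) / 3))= 18 / 37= 0.49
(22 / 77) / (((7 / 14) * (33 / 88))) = 32 / 21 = 1.52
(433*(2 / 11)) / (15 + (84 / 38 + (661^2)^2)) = 8227 / 19949045846983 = 0.00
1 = 1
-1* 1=-1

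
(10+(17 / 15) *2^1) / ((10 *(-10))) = -46 / 375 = -0.12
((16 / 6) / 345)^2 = 64 / 1071225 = 0.00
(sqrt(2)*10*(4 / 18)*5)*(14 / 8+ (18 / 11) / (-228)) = 36425*sqrt(2) / 1881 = 27.39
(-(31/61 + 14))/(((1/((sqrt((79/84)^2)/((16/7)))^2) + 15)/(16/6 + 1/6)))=-31298615/15918438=-1.97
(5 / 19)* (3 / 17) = 15 / 323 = 0.05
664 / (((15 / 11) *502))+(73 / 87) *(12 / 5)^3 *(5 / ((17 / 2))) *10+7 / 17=129213307 / 1856145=69.61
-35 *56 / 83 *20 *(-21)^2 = -17287200 / 83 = -208279.52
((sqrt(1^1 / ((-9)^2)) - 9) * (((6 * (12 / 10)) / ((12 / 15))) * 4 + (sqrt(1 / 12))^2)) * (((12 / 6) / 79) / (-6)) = 8660 / 6399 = 1.35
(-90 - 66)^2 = 24336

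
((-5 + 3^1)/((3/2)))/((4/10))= -10/3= -3.33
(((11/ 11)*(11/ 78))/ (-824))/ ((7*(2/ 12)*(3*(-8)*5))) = 11/ 8998080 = 0.00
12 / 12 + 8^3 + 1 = 514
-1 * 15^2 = -225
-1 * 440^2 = -193600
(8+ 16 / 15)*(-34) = -308.27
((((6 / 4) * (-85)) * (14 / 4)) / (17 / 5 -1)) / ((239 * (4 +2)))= -2975 / 22944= -0.13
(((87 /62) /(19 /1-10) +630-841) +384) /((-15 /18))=-32207 /155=-207.79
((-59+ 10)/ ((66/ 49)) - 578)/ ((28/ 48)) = -81098/ 77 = -1053.22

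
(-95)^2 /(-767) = -9025 /767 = -11.77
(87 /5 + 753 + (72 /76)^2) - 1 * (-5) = 776.30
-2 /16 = -1 /8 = -0.12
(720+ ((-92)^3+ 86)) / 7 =-111126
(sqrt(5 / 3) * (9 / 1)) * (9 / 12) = 9 * sqrt(15) / 4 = 8.71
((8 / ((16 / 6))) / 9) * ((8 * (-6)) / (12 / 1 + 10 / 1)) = -0.73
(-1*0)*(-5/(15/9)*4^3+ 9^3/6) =0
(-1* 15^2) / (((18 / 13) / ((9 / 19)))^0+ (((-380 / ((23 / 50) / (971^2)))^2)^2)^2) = -17619971688225 / 10605630351463599701040846157135716928784839004390483067361000000000000078310985281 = -0.00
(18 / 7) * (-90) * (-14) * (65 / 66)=35100 / 11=3190.91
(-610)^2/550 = 7442/11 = 676.55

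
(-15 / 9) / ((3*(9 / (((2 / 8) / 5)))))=-1 / 324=-0.00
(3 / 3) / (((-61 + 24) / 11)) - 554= -20509 / 37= -554.30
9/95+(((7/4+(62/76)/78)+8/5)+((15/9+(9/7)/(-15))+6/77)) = 194529/38038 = 5.11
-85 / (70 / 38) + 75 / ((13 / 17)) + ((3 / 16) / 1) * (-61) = 58963 / 1456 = 40.50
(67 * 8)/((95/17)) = 9112/95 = 95.92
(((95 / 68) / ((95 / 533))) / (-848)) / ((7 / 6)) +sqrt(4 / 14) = 0.53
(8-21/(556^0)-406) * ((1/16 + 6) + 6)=-80867/16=-5054.19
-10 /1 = -10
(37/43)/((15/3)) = 37/215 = 0.17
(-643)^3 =-265847707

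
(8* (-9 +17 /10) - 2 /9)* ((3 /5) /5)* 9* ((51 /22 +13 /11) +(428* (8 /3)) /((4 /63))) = -142289763 /125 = -1138318.10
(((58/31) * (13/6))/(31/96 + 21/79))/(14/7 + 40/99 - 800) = -3628944/420366355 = -0.01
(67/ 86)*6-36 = -1347/ 43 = -31.33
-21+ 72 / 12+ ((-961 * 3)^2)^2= 69084174032706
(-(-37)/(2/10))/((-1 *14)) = -185/14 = -13.21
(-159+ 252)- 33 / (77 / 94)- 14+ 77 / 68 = 18967 / 476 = 39.85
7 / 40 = 0.18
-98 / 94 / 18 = -49 / 846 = -0.06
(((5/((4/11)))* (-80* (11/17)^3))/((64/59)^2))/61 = -1274133025/306885632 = -4.15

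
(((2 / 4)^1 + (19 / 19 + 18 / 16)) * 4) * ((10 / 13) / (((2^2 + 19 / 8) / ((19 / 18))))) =2660 / 1989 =1.34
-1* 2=-2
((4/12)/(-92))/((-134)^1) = 1/36984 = 0.00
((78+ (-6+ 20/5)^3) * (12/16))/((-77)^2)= 15/1694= 0.01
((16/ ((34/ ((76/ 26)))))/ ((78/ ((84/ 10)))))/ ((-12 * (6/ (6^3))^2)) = -229824/ 14365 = -16.00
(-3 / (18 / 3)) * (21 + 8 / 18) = -193 / 18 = -10.72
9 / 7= 1.29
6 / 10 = 3 / 5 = 0.60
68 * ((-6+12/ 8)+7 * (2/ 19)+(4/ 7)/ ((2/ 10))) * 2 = -16388/ 133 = -123.22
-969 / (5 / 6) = -5814 / 5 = -1162.80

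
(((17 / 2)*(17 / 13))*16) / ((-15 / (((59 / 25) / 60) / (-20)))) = 17051 / 731250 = 0.02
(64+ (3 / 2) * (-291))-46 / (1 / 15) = -1062.50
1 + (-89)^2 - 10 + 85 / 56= 7913.52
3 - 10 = -7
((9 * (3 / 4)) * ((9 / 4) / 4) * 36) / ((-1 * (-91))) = 2187 / 1456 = 1.50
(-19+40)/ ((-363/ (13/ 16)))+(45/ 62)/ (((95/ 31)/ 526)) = 4580783/ 36784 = 124.53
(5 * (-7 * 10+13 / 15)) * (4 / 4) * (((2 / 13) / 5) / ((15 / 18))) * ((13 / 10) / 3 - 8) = 470798 / 4875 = 96.57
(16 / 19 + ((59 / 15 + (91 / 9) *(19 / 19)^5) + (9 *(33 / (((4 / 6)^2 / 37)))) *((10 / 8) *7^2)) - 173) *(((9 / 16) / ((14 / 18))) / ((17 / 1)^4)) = 186436115847 / 14218615040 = 13.11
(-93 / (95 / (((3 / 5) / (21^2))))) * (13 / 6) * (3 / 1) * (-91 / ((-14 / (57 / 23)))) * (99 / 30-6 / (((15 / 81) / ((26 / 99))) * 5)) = -13815243 / 61985000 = -0.22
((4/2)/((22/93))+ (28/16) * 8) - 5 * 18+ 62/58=-21206/319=-66.48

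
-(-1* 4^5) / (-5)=-1024 / 5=-204.80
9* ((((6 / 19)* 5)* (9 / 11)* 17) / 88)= 20655 / 9196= 2.25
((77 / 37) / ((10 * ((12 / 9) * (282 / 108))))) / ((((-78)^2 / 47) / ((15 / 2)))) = 693 / 200096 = 0.00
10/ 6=5/ 3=1.67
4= 4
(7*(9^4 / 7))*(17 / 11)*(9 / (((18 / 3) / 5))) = 1673055 / 22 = 76047.95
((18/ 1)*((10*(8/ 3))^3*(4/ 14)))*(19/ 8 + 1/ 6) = 15616000/ 63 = 247873.02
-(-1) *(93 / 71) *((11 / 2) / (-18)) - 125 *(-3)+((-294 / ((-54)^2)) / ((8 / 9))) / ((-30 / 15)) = 22982927 / 61344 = 374.66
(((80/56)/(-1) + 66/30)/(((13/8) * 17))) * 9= 1944/7735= 0.25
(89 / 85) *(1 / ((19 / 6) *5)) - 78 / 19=-32616 / 8075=-4.04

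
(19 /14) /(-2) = -19 /28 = -0.68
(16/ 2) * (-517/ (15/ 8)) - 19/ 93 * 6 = -1026298/ 465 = -2207.09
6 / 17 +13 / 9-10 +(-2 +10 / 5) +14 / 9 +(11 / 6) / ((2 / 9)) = 109 / 68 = 1.60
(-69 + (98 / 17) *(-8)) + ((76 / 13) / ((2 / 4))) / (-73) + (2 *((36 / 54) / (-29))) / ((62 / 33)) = -1672294449 / 14503567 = -115.30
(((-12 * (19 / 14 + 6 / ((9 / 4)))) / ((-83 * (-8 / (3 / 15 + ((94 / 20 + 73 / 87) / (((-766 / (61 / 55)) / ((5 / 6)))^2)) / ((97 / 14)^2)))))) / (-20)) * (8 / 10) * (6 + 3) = 35358611381984111 / 6753233385374229600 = 0.01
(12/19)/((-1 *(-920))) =3/4370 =0.00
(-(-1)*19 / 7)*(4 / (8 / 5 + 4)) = 95 / 49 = 1.94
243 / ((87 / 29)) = 81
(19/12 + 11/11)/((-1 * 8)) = -31/96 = -0.32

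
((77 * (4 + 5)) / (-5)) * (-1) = 138.60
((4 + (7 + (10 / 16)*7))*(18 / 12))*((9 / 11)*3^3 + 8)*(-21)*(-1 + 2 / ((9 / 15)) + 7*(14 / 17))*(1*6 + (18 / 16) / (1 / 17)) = -70973873649 / 23936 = -2965151.81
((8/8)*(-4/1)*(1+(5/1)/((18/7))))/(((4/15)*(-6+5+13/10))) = -1325/9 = -147.22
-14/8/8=-7/32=-0.22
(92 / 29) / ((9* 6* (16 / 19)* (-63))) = -437 / 394632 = -0.00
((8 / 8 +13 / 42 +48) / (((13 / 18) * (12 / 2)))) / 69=2071 / 12558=0.16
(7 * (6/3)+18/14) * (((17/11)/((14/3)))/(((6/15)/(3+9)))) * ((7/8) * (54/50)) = 442017/3080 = 143.51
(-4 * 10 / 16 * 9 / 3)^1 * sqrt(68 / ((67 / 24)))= -30 * sqrt(6834) / 67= -37.02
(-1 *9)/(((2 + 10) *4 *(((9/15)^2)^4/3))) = -33.49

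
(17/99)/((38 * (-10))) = -17/37620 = -0.00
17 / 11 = 1.55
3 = 3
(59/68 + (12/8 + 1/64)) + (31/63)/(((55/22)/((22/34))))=860443/342720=2.51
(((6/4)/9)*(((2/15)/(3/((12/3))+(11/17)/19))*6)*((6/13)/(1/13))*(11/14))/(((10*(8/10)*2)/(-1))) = -3553/70910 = -0.05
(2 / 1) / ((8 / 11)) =11 / 4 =2.75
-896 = -896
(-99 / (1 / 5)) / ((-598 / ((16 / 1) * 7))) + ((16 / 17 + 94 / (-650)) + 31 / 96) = 1144632733 / 12199200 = 93.83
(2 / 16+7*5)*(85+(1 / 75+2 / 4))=3604387 / 1200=3003.66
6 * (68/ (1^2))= 408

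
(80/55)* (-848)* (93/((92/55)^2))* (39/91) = -65062800/3703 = -17570.29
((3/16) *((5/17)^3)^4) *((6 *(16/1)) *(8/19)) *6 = 210937500000/11069822507365459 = 0.00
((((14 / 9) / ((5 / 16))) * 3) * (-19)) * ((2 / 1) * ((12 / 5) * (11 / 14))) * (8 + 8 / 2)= -321024 / 25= -12840.96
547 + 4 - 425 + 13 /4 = 129.25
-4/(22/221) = -442/11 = -40.18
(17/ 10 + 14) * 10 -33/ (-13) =159.54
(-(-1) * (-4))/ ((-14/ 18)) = 5.14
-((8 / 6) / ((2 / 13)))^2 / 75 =-676 / 675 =-1.00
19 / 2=9.50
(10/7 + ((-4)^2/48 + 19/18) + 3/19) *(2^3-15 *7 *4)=-1467338/1197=-1225.85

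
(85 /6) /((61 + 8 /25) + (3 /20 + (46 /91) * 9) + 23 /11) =0.21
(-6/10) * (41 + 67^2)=-2718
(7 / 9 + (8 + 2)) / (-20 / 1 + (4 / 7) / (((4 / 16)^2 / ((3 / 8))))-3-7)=-679 / 1674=-0.41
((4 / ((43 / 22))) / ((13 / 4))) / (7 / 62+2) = 21824 / 73229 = 0.30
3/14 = 0.21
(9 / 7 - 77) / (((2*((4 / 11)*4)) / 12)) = -8745 / 28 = -312.32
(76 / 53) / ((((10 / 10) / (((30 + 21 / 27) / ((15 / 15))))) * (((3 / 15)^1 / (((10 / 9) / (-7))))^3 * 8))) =-328937500 / 119272419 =-2.76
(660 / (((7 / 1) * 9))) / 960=11 / 1008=0.01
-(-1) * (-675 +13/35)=-23612/35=-674.63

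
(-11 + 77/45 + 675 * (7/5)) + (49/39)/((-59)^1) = 32295334/34515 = 935.69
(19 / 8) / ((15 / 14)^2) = 931 / 450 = 2.07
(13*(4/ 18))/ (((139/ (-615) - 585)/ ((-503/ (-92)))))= -1340495/ 49668132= -0.03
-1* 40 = -40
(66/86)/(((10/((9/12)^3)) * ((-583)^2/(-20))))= -81/42517024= -0.00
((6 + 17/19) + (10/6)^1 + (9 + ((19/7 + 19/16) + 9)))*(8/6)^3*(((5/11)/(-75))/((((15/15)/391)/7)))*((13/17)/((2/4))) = -465188984/253935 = -1831.92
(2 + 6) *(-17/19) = -136/19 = -7.16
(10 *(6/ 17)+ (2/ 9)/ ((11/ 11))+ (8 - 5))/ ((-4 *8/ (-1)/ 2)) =1033/ 2448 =0.42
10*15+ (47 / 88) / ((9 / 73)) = 122231 / 792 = 154.33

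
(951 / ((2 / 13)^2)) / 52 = 12363 / 16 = 772.69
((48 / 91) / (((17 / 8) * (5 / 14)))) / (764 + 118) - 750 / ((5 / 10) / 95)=-23146987372 / 162435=-142500.00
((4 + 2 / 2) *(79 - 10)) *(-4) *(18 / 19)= -24840 / 19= -1307.37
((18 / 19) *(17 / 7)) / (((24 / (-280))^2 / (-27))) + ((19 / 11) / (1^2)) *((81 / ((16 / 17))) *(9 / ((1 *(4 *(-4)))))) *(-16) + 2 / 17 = -404602271 / 56848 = -7117.26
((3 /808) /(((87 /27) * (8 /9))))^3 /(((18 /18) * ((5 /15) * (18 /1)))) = 4782969 /13174314677829632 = 0.00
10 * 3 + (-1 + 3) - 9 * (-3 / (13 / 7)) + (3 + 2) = 670 / 13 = 51.54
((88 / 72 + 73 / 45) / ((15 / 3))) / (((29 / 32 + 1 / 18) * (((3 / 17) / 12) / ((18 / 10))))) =2506752 / 34625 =72.40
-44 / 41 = -1.07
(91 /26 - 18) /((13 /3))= -87 /26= -3.35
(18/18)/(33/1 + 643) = 1/676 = 0.00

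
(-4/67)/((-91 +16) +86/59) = 236/290713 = 0.00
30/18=5/3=1.67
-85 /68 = -5 /4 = -1.25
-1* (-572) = 572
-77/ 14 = -11/ 2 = -5.50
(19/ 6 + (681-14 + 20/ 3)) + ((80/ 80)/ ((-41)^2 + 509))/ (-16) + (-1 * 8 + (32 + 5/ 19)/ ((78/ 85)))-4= 6058345673/ 8654880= 699.99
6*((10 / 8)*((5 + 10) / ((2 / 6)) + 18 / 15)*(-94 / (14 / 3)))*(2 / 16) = -13959 / 16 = -872.44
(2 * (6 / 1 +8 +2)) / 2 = 16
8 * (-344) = -2752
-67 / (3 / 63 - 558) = 1407 / 11717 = 0.12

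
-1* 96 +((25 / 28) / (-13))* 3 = -35019 / 364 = -96.21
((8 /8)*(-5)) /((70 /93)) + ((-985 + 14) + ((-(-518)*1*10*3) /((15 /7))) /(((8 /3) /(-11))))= -216245 /7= -30892.14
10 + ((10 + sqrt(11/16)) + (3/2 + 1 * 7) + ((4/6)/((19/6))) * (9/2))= sqrt(11)/4 + 1119/38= 30.28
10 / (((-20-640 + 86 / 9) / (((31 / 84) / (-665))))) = 93 / 10900148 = 0.00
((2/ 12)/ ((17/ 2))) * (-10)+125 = 6365/ 51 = 124.80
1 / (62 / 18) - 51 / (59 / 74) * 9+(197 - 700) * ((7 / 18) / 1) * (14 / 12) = -158740183 / 197532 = -803.62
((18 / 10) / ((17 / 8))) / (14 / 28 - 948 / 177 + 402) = 944 / 442595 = 0.00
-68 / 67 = -1.01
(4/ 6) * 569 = 379.33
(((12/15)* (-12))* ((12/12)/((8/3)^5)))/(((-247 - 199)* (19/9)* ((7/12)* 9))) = 2187/151854080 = 0.00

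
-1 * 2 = -2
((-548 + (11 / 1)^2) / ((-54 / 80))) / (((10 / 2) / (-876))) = -110830.22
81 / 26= 3.12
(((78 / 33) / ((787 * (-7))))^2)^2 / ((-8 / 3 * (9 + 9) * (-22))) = 28561 / 890032295563614561666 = 0.00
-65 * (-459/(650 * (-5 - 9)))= -459/140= -3.28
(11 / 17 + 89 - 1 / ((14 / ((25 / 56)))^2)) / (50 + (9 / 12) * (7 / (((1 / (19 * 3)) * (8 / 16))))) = 936725119 / 6776275072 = 0.14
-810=-810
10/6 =5/3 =1.67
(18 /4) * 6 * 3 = 81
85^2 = 7225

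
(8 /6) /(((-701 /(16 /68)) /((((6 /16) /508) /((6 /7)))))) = -7 /18161508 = -0.00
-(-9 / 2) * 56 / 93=84 / 31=2.71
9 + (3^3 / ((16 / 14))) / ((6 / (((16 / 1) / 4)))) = 99 / 4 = 24.75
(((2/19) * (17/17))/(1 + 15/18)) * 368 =4416/209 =21.13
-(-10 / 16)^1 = 5 / 8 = 0.62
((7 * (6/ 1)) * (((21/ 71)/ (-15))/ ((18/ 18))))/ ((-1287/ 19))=0.01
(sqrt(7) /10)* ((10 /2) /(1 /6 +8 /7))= 21* sqrt(7) /55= 1.01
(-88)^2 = 7744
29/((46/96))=1392/23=60.52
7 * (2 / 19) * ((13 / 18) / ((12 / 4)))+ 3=1630 / 513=3.18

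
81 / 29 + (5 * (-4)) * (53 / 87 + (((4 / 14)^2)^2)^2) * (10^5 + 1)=-611118160287857 / 501537687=-1218489.01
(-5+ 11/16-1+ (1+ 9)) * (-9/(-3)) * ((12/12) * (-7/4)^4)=540225/4096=131.89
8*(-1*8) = -64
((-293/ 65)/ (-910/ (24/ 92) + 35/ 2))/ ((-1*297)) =-586/ 134008875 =-0.00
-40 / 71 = -0.56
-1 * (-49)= 49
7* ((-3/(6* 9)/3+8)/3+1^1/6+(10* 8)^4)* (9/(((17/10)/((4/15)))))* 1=185794572824/459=404781204.41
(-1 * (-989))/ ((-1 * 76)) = -989/ 76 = -13.01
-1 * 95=-95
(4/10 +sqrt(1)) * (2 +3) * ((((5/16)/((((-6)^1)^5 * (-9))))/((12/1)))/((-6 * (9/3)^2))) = -35/725594112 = -0.00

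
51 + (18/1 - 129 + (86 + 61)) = 87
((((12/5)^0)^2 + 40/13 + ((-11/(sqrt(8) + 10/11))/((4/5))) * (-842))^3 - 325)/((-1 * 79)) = 135913847839635382625811/113505347790016 - 9724794869938629425615 * sqrt(2)/8731180599232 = -377729607.88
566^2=320356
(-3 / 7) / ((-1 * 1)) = 3 / 7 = 0.43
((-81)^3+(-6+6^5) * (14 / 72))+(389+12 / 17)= -54013127 / 102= -529540.46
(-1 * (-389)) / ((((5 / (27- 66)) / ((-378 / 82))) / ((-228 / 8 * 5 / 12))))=-54479061 / 328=-166094.70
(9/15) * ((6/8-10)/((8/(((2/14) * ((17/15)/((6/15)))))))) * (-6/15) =629/5600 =0.11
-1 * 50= -50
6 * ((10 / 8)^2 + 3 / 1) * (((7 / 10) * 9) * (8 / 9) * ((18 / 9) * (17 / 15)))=8687 / 25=347.48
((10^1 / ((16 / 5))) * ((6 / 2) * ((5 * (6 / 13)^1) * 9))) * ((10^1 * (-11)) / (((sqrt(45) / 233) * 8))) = -8650125 * sqrt(5) / 208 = -92991.67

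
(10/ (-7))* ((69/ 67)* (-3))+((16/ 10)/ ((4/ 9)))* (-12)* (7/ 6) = -107838/ 2345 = -45.99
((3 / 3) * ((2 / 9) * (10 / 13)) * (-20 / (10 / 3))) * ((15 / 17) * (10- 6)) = -800 / 221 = -3.62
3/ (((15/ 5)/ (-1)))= -1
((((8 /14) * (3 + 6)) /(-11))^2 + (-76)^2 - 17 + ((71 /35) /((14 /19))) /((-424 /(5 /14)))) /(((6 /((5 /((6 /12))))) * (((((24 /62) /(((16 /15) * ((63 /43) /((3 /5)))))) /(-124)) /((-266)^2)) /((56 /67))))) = -391824226313338000 /827277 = -473631233931.73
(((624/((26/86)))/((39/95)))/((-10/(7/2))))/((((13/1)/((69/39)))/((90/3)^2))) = -473533200/2197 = -215536.28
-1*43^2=-1849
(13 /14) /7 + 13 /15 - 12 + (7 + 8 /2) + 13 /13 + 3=5879 /1470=4.00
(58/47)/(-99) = -0.01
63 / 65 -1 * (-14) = 973 / 65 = 14.97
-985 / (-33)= 985 / 33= 29.85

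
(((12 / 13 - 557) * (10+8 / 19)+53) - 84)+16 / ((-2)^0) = -1435047 / 247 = -5809.91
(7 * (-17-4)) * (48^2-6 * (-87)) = -415422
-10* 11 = -110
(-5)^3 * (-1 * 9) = 1125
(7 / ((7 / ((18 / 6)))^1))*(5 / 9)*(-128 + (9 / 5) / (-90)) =-6401 / 30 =-213.37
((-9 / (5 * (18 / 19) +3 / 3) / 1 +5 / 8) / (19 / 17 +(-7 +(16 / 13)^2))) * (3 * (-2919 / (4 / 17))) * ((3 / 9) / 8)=-117332541417 / 350139392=-335.10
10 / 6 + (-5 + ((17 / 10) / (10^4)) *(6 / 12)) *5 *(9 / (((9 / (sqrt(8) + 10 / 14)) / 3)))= -2999949 *sqrt(2) / 20000 - 8719847 / 168000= -264.03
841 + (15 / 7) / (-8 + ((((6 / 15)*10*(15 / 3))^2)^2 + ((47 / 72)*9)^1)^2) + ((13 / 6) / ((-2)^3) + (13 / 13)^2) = 463407955902713317 / 550542828090192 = 841.73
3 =3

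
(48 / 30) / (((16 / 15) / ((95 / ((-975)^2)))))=19 / 126750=0.00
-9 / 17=-0.53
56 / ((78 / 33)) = 308 / 13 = 23.69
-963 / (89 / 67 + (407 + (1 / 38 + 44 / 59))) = -144656082 / 61452613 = -2.35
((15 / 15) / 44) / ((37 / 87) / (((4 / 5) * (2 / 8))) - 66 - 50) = -87 / 435908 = -0.00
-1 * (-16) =16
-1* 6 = -6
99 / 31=3.19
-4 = -4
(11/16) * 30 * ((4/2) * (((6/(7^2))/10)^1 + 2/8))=10.82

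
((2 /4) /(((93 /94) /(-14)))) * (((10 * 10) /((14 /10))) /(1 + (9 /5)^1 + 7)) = -235000 /4557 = -51.57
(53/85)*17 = 53/5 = 10.60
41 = 41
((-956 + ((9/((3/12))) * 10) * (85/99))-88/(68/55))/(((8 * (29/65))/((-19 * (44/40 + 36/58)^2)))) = 4129389506827/364859440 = 11317.75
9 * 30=270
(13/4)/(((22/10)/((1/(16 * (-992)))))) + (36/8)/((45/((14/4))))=1221819/3491840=0.35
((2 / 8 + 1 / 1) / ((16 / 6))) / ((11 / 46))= 345 / 176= 1.96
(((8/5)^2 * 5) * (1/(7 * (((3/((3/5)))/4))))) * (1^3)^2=256/175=1.46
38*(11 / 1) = 418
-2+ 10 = 8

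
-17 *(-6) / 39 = 2.62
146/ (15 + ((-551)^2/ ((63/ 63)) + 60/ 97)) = 7081/ 14725406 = 0.00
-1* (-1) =1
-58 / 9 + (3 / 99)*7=-617 / 99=-6.23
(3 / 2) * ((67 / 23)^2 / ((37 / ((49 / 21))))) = 31423 / 39146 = 0.80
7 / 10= 0.70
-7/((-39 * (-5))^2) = -7/38025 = -0.00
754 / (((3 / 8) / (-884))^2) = 37709940736 / 9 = 4189993415.11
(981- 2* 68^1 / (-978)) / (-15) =-479777 / 7335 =-65.41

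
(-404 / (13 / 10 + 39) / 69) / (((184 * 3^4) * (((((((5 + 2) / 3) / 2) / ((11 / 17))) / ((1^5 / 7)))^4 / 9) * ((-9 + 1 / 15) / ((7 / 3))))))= 887244600 / 982465902097912687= 0.00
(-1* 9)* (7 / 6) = -21 / 2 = -10.50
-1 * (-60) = 60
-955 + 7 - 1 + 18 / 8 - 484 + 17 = -5655 / 4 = -1413.75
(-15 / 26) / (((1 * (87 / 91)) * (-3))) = 35 / 174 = 0.20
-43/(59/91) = -3913/59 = -66.32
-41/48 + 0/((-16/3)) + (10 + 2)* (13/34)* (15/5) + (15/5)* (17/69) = 256177/18768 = 13.65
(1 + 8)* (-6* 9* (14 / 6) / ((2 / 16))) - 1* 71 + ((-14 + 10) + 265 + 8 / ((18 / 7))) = -79910 / 9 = -8878.89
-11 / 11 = -1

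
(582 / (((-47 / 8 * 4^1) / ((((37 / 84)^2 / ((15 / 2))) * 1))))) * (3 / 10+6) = -132793 / 32900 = -4.04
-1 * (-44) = 44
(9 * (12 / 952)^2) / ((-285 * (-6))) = 9 / 10762360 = 0.00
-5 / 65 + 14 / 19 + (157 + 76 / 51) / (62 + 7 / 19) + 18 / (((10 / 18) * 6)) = 128392627 / 14927445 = 8.60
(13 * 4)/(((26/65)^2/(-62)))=-20150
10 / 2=5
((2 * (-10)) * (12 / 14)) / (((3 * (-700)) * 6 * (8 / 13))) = 13 / 5880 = 0.00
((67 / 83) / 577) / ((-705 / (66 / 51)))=-1474 / 573973635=-0.00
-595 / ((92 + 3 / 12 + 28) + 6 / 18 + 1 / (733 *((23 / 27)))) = -120373260 / 24395297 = -4.93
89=89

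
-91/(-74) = 91/74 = 1.23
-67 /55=-1.22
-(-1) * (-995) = -995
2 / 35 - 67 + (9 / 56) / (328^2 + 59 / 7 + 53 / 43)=-607037397303 / 9067993760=-66.94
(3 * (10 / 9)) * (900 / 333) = 1000 / 111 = 9.01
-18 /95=-0.19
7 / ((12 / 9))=21 / 4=5.25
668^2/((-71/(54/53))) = -24096096/3763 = -6403.43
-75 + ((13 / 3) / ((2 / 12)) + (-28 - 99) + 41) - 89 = -224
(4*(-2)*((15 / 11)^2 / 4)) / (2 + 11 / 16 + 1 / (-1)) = -800 / 363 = -2.20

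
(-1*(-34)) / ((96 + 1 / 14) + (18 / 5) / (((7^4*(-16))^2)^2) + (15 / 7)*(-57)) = -185126033713796546560 / 141955887196503654391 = -1.30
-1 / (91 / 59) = -59 / 91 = -0.65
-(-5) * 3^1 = 15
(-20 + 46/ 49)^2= 363.33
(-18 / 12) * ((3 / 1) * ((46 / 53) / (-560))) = 207 / 29680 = 0.01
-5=-5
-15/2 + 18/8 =-21/4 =-5.25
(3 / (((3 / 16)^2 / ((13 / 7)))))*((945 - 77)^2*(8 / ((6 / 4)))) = 5731188736 / 9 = 636798748.44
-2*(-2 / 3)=4 / 3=1.33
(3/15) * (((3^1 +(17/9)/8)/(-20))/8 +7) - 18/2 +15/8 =-5.73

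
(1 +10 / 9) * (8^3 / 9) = 9728 / 81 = 120.10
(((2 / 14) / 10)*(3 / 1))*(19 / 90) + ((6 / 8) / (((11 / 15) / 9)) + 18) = 314317 / 11550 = 27.21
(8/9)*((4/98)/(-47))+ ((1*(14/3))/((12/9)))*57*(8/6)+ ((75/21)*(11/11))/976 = 5381119241/20229552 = 266.00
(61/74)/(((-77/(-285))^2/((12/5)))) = 5945670/219373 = 27.10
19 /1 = 19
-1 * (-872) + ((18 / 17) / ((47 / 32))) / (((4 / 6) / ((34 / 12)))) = 41128 / 47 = 875.06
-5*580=-2900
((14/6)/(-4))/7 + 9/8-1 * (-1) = 49/24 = 2.04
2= 2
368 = 368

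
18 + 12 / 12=19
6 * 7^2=294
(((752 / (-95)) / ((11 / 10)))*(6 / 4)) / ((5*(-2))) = 1128 / 1045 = 1.08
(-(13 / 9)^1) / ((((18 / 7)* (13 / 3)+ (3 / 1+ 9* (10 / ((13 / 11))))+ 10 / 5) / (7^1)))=-8281 / 75591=-0.11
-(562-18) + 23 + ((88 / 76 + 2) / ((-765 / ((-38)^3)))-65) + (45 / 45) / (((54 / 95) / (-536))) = -597826 / 459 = -1302.45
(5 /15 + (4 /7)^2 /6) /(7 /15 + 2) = 285 /1813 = 0.16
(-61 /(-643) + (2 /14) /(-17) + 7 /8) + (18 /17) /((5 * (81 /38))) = 29221223 /27546120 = 1.06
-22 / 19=-1.16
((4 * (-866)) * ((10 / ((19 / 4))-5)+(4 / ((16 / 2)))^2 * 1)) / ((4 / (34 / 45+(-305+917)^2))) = 244483152827 / 285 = 857835623.95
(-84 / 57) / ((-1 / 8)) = 224 / 19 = 11.79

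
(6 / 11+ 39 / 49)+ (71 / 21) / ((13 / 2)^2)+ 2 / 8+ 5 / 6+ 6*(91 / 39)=6013729 / 364364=16.50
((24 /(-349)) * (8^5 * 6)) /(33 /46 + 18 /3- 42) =72351744 /188809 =383.20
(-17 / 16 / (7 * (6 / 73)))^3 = -1911240521 / 303464448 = -6.30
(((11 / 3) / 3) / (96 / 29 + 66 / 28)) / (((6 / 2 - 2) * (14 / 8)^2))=10208 / 144963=0.07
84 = 84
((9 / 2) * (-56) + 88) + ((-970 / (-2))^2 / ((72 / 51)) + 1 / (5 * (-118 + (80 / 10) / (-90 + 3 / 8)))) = 845618120471 / 5080200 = 166453.71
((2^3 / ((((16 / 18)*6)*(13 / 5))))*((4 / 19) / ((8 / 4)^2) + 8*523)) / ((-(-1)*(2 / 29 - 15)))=-161.67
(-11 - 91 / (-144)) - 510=-74933 / 144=-520.37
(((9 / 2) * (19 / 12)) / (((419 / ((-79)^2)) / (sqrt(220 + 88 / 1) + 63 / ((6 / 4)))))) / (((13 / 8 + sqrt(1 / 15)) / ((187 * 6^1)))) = -19158571872 * sqrt(15) / 147907-6386190624 * sqrt(1155) / 1035349 + 155663396460 * sqrt(77) / 1035349 + 466990189380 / 147907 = 3765329.11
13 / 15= 0.87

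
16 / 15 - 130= -1934 / 15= -128.93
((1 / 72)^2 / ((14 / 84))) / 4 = 1 / 3456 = 0.00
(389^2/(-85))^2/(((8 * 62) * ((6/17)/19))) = 435062855779/1264800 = 343977.59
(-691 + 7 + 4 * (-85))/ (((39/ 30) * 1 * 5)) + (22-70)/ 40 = -10318/ 65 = -158.74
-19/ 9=-2.11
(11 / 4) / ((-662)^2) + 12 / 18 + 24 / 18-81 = -138485093 / 1752976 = -79.00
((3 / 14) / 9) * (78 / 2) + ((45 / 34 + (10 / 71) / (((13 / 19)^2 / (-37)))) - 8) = -24102146 / 1427881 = -16.88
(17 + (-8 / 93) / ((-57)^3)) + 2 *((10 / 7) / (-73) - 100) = -183.04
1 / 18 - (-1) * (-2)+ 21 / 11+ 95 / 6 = 1564 / 99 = 15.80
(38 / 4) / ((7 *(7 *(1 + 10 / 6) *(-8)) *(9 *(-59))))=0.00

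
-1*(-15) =15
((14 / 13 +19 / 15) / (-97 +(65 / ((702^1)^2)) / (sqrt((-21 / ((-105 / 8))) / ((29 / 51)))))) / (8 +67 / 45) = -5997741497474688 / 2355555008087987741- 39978360 * sqrt(14790) / 2355555008087987741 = -0.00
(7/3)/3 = 0.78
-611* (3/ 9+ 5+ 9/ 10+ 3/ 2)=-70876/ 15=-4725.07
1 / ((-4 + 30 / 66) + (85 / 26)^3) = 193336 / 6069911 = 0.03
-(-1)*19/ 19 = 1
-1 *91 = -91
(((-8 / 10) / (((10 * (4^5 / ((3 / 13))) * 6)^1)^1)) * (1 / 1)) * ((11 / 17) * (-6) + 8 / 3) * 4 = 31 / 2121600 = 0.00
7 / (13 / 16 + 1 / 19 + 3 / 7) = 14896 / 2753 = 5.41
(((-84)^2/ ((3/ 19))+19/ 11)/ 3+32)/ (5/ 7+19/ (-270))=310365090/ 13387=23184.07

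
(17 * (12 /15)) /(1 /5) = 68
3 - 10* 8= -77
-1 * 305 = -305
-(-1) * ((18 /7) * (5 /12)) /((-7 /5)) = -75 /98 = -0.77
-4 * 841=-3364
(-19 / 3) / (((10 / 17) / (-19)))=6137 / 30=204.57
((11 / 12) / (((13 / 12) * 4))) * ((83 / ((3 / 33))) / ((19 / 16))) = 40172 / 247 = 162.64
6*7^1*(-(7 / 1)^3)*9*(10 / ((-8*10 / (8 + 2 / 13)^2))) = 182099043 / 169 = 1077509.13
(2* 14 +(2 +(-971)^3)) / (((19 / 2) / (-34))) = 62253903508 / 19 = 3276521237.26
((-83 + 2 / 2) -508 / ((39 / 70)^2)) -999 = -2717.55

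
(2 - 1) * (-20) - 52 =-72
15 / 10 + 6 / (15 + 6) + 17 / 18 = 172 / 63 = 2.73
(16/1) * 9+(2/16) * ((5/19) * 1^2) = 144.03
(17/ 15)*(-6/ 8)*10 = -17/ 2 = -8.50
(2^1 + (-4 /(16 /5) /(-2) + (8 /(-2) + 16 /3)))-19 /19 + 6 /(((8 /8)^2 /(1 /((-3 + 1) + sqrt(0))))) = -1 /24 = -0.04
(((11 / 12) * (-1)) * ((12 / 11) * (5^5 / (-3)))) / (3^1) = 3125 / 9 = 347.22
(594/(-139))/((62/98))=-29106/4309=-6.75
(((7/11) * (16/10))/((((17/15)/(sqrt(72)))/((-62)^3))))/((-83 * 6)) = 40039104 * sqrt(2)/15521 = 3648.21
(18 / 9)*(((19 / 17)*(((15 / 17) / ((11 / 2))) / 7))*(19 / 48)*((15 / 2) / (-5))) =-5415 / 178024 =-0.03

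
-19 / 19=-1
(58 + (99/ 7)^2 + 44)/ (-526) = -14799/ 25774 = -0.57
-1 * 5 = -5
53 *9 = 477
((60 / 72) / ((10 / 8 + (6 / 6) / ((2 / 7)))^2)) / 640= 1 / 17328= 0.00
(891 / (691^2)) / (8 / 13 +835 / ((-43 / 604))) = -0.00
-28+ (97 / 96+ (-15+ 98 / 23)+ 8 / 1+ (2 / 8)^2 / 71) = -4660373 / 156768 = -29.73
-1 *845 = -845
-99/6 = -33/2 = -16.50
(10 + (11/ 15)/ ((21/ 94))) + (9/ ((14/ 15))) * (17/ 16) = 23.53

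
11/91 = 0.12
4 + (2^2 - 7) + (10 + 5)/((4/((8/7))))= 37/7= 5.29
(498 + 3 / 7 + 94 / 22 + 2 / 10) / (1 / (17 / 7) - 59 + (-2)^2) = -3291489 / 357280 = -9.21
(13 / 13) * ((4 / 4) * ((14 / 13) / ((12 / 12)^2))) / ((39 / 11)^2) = 0.09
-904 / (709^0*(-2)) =452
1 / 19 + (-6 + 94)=1673 / 19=88.05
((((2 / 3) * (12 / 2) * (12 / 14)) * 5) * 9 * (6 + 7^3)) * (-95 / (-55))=7161480 / 77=93006.23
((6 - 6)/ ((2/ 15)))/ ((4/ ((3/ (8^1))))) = 0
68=68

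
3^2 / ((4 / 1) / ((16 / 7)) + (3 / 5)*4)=180 / 83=2.17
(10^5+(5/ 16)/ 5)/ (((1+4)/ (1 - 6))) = -1600001/ 16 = -100000.06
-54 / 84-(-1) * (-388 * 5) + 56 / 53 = -1439173 / 742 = -1939.59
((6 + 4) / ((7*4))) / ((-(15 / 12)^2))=-8 / 35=-0.23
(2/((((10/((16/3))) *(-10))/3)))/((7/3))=-24/175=-0.14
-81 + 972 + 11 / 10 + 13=905.10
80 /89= 0.90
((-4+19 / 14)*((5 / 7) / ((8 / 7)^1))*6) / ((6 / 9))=-1665 / 112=-14.87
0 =0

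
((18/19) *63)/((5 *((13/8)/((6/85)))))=54432/104975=0.52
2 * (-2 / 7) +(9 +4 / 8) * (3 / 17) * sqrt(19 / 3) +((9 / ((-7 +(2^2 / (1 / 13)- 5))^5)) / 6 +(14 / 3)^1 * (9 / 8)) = 19 * sqrt(57) / 34 +6707200021 / 1433600000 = 8.90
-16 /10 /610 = -4 /1525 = -0.00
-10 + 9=-1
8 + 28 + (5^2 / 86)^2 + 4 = 40.08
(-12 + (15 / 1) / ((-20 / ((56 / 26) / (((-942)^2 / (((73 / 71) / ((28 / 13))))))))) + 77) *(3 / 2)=5460246407 / 56002528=97.50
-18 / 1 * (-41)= 738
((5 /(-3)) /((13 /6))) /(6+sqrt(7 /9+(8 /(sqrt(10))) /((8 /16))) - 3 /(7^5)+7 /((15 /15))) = -10 /(13 * (sqrt(7 /9+8 * sqrt(10) /5)+218488 /16807)) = -0.05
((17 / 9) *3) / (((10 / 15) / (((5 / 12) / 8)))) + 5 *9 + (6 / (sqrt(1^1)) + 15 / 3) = 10837 / 192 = 56.44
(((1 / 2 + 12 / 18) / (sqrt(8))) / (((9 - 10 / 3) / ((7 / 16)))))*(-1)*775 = -37975*sqrt(2) / 2176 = -24.68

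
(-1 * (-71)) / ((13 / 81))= 5751 / 13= 442.38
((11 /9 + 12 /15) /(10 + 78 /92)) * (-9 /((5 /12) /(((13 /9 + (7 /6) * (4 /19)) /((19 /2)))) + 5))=-1382576 /6050375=-0.23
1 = 1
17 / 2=8.50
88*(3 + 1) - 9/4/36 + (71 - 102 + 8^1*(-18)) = 2831/16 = 176.94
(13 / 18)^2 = 169 / 324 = 0.52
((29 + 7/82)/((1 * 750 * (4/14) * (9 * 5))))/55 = 0.00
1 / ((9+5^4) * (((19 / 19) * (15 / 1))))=1 / 9510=0.00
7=7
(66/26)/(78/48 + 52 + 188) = 264/25129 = 0.01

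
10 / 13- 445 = -5775 / 13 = -444.23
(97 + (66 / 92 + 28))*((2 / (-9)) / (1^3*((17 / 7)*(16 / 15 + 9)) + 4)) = -202405 / 206103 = -0.98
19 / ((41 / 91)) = 1729 / 41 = 42.17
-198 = -198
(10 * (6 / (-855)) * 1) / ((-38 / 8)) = 16 / 1083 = 0.01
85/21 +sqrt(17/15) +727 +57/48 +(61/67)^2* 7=739.10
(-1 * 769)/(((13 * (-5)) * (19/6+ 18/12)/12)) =30.42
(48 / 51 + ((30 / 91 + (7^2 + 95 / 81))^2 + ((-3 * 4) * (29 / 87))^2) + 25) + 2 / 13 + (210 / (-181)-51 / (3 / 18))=382076054175071 / 167178459357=2285.44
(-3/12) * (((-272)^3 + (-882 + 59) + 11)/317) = 15871.03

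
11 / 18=0.61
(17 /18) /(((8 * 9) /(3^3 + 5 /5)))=119 /324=0.37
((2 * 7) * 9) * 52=6552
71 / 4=17.75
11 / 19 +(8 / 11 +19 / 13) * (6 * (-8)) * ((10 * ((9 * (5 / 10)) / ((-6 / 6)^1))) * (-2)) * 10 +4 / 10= -1284538701 / 13585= -94555.66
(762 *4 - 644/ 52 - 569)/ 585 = 32066/ 7605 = 4.22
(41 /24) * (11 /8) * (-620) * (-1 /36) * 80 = 349525 /108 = 3236.34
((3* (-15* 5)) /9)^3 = -15625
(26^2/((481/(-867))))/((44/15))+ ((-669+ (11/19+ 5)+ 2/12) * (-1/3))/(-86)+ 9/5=-24908831129/59853420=-416.16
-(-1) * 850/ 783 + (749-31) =563044/ 783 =719.09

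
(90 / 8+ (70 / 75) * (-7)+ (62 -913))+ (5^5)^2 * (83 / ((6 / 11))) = 89160105473 / 60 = 1486001757.88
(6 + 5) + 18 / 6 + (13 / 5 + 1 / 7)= 586 / 35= 16.74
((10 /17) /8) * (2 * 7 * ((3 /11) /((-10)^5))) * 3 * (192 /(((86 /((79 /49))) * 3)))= -711 /70358750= -0.00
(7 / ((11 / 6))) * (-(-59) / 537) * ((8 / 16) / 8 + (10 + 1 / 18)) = 601741 / 141768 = 4.24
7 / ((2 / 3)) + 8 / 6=71 / 6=11.83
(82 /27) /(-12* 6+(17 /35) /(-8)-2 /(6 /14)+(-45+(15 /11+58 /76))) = -4798640 /188973711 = -0.03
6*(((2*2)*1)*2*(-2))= -96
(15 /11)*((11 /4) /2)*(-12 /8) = -45 /16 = -2.81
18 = 18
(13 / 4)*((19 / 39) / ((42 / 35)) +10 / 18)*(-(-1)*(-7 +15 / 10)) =-275 / 16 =-17.19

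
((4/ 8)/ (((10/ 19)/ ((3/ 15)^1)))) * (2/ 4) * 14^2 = 931/ 50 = 18.62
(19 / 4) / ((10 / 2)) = 19 / 20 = 0.95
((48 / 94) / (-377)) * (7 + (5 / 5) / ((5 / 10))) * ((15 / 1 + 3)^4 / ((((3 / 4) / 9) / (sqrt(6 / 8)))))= -136048896 * sqrt(3) / 17719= -13298.92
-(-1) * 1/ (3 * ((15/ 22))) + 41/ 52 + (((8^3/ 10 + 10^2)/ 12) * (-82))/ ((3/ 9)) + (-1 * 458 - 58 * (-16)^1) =-1230055/ 468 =-2628.32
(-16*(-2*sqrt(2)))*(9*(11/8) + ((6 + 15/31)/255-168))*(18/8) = -29520351*sqrt(2)/2635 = -15843.67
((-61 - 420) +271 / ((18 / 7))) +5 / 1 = -6671 / 18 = -370.61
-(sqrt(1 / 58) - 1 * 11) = 11 - sqrt(58) / 58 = 10.87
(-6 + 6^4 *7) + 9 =9075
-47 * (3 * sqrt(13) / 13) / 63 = -47 * sqrt(13) / 273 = -0.62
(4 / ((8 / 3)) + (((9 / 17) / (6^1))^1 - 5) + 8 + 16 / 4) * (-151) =-22046 / 17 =-1296.82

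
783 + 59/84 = 65831/84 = 783.70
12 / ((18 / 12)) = 8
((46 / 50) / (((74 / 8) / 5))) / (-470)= -46 / 43475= -0.00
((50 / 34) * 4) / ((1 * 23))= 100 / 391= 0.26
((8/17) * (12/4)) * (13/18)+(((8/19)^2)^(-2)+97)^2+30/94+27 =668456251433981/40214986752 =16622.07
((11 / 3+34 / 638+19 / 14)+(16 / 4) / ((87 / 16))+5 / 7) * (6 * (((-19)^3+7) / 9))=-199733516 / 6699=-29815.42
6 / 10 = 3 / 5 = 0.60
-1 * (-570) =570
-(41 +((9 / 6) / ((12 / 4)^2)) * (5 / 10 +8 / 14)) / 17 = -1153 / 476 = -2.42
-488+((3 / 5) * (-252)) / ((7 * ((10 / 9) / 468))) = -239648 / 25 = -9585.92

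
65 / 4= 16.25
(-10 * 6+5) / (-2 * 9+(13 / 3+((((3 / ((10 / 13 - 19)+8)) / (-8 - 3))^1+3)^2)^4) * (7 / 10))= -4946984085108590419916509950 / 442040000697076929135011935561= -0.01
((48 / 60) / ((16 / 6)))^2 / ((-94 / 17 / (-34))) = 2601 / 4700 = 0.55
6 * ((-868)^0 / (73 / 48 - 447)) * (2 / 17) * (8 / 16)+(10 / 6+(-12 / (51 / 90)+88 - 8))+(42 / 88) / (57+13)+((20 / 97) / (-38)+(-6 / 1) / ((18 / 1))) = 60.16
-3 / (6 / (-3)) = 3 / 2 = 1.50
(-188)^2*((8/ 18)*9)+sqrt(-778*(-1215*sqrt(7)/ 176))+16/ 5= 9*sqrt(128370)*7^(1/ 4)/ 44+706896/ 5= 141498.41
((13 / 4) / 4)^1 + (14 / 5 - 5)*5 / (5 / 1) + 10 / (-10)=-191 / 80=-2.39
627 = 627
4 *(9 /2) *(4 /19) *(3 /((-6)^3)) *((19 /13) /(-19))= 1 /247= 0.00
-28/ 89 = -0.31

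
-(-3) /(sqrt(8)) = 3*sqrt(2) /4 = 1.06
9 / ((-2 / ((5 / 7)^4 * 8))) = -22500 / 2401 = -9.37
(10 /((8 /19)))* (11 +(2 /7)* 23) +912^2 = 23300517 /28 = 832161.32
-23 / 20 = -1.15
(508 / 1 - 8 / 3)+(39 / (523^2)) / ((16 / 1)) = 6634719541 / 13129392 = 505.33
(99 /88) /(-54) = -1 /48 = -0.02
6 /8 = 0.75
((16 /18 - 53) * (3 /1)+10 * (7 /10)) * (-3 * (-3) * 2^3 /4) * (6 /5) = -16128 /5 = -3225.60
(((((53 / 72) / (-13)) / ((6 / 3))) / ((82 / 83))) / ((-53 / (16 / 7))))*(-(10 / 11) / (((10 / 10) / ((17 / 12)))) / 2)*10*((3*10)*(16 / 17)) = -83000 / 369369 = -0.22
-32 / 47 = -0.68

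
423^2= 178929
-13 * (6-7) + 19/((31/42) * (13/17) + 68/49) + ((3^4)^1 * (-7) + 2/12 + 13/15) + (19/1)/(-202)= -8031396029/14781855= -543.33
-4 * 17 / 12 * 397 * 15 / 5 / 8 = -6749 / 8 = -843.62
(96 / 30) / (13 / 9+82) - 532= -1997516 / 3755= -531.96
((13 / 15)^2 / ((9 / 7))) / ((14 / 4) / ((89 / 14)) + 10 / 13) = 0.44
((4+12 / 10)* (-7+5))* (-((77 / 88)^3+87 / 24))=28587 / 640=44.67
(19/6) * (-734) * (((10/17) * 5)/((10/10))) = -348650/51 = -6836.27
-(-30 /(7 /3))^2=-8100 /49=-165.31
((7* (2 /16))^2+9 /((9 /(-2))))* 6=-237 /32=-7.41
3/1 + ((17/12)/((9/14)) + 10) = 821/54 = 15.20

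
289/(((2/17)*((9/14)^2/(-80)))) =-38517920/81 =-475529.88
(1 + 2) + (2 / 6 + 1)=13 / 3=4.33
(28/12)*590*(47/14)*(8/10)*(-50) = -554600/3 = -184866.67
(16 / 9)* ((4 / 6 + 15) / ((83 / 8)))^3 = 850518016 / 138944241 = 6.12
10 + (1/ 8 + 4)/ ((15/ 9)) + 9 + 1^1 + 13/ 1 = 1419/ 40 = 35.48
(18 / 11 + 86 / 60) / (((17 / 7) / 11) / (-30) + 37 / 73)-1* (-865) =73375728 / 84229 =871.15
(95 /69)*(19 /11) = 1805 /759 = 2.38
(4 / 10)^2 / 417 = 4 / 10425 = 0.00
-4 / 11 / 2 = -0.18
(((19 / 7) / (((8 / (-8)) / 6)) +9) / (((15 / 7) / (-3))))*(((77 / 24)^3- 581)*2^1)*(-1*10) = 128778587 / 1152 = 111786.97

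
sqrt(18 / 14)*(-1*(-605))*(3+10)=23595*sqrt(7) / 7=8918.07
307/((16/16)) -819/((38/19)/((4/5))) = -103/5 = -20.60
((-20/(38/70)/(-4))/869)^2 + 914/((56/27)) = 3363774157519/7633167388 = 440.68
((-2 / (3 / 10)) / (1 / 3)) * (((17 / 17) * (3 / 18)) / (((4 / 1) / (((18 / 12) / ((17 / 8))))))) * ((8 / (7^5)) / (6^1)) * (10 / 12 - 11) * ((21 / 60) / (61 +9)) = 61 / 25714710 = 0.00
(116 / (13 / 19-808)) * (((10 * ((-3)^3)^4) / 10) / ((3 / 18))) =-2342591928 / 5113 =-458163.88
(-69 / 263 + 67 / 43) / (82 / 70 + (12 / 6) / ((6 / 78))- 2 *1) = 512890 / 9963229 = 0.05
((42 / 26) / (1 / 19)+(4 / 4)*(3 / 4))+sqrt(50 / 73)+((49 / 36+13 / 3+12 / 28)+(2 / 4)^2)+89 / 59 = 5*sqrt(146) / 73+7600661 / 193284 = 40.15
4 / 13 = 0.31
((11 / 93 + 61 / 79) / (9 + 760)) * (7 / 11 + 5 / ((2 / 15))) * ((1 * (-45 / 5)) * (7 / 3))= -0.93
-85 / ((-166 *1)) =85 / 166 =0.51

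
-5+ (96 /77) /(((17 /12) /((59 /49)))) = -252737 /64141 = -3.94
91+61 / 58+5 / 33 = 176477 / 1914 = 92.20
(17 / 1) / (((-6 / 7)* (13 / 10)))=-595 / 39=-15.26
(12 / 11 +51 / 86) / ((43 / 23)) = 36639 / 40678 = 0.90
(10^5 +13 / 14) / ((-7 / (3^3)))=-37800351 / 98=-385717.87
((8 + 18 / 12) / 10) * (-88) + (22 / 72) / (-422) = -6350311 / 75960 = -83.60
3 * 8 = 24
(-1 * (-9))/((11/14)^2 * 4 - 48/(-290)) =63945/18721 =3.42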